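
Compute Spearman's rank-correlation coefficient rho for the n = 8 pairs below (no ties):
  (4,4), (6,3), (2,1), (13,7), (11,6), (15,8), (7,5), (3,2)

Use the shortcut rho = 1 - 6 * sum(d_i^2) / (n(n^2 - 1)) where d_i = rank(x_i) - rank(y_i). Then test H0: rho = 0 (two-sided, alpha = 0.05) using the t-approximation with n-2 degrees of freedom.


Step 1: Rank x and y separately (midranks; no ties here).
rank(x): 4->3, 6->4, 2->1, 13->7, 11->6, 15->8, 7->5, 3->2
rank(y): 4->4, 3->3, 1->1, 7->7, 6->6, 8->8, 5->5, 2->2
Step 2: d_i = R_x(i) - R_y(i); compute d_i^2.
  (3-4)^2=1, (4-3)^2=1, (1-1)^2=0, (7-7)^2=0, (6-6)^2=0, (8-8)^2=0, (5-5)^2=0, (2-2)^2=0
sum(d^2) = 2.
Step 3: rho = 1 - 6*2 / (8*(8^2 - 1)) = 1 - 12/504 = 0.976190.
Step 4: Under H0, t = rho * sqrt((n-2)/(1-rho^2)) = 11.0235 ~ t(6).
Step 5: Two-sided p-value from the t-distribution with 6 df = 0.000033.
Step 6: alpha = 0.05. reject H0.

rho = 0.9762, p = 0.000033, reject H0 at alpha = 0.05.


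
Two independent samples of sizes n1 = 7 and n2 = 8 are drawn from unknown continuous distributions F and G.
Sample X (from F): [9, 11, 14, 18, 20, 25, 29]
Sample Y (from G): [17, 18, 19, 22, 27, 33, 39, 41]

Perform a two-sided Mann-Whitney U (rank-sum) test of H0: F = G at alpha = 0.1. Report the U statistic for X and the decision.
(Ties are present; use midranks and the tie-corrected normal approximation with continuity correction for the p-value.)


Step 1: Combine and sort all 15 observations; assign midranks.
sorted (value, group): (9,X), (11,X), (14,X), (17,Y), (18,X), (18,Y), (19,Y), (20,X), (22,Y), (25,X), (27,Y), (29,X), (33,Y), (39,Y), (41,Y)
ranks: 9->1, 11->2, 14->3, 17->4, 18->5.5, 18->5.5, 19->7, 20->8, 22->9, 25->10, 27->11, 29->12, 33->13, 39->14, 41->15
Step 2: Rank sum for X: R1 = 1 + 2 + 3 + 5.5 + 8 + 10 + 12 = 41.5.
Step 3: U_X = R1 - n1(n1+1)/2 = 41.5 - 7*8/2 = 41.5 - 28 = 13.5.
       U_Y = n1*n2 - U_X = 56 - 13.5 = 42.5.
Step 4: Ties are present, so use the tie-corrected normal approximation (with continuity correction) for the p-value.
Step 5: p-value = 0.104882; compare to alpha = 0.1. fail to reject H0.

U_X = 13.5, p = 0.104882, fail to reject H0 at alpha = 0.1.


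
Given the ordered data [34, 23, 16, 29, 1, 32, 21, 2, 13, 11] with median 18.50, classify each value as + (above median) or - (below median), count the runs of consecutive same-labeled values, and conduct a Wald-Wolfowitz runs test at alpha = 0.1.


Step 1: Compute median = 18.50; label A = above, B = below.
Labels in order: AABABAABBB  (n_A = 5, n_B = 5)
Step 2: Count runs R = 6.
Step 3: Under H0 (random ordering), E[R] = 2*n_A*n_B/(n_A+n_B) + 1 = 2*5*5/10 + 1 = 6.0000.
        Var[R] = 2*n_A*n_B*(2*n_A*n_B - n_A - n_B) / ((n_A+n_B)^2 * (n_A+n_B-1)) = 2000/900 = 2.2222.
        SD[R] = 1.4907.
Step 4: R = E[R], so z = 0 with no continuity correction.
Step 5: Two-sided p-value via normal approximation = 2*(1 - Phi(|z|)) = 1.000000.
Step 6: alpha = 0.1. fail to reject H0.

R = 6, z = 0.0000, p = 1.000000, fail to reject H0.


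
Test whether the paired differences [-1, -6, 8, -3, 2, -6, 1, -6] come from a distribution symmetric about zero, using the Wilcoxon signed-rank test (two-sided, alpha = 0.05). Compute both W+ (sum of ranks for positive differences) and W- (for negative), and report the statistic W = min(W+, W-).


Step 1: Drop any zero differences (none here) and take |d_i|.
|d| = [1, 6, 8, 3, 2, 6, 1, 6]
Step 2: Midrank |d_i| (ties get averaged ranks).
ranks: |1|->1.5, |6|->6, |8|->8, |3|->4, |2|->3, |6|->6, |1|->1.5, |6|->6
Step 3: Attach original signs; sum ranks with positive sign and with negative sign.
W+ = 8 + 3 + 1.5 = 12.5
W- = 1.5 + 6 + 4 + 6 + 6 = 23.5
(Check: W+ + W- = 36 should equal n(n+1)/2 = 36.)
Step 4: Test statistic W = min(W+, W-) = 12.5.
Step 5: Ties in |d|, so use the tie-corrected normal approximation.
        E[W] = n(n+1)/4 = 8*9/4 = 18.
        Tie groups: |d|=1 (t=2), |d|=6 (t=3); sum(t^3 - t) = 30.
        Var[W] = n(n+1)(2n+1)/24 - sum(t^3-t)/48 = 1224/24 - 30/48 = 50.375.
        z = (W - E[W]) / sqrt(Var[W]) = (12.5 - 18) / 7.0975 = -0.7749.
        Two-sided p = 2*Phi(z) = 0.438389.
Step 6: alpha = 0.05. fail to reject H0.

W+ = 12.5, W- = 23.5, W = min = 12.5, p = 0.438389, fail to reject H0.


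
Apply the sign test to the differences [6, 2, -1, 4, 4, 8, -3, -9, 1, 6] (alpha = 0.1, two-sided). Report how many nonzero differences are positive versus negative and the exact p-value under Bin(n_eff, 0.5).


Step 1: Discard zero differences. Original n = 10; n_eff = number of nonzero differences = 10.
Nonzero differences (with sign): +6, +2, -1, +4, +4, +8, -3, -9, +1, +6
Step 2: Count signs: positive = 7, negative = 3.
Step 3: Under H0: P(positive) = 0.5, so the number of positives S ~ Bin(10, 0.5).
Step 4: Two-sided exact p-value = sum of Bin(10,0.5) probabilities at or below the observed probability = 0.343750.
Step 5: alpha = 0.1. fail to reject H0.

n_eff = 10, pos = 7, neg = 3, p = 0.343750, fail to reject H0.


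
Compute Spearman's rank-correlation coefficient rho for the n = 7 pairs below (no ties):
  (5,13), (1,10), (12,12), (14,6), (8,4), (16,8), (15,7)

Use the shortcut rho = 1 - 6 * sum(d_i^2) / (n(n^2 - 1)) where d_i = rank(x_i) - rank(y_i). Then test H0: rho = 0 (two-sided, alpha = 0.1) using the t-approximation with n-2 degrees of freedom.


Step 1: Rank x and y separately (midranks; no ties here).
rank(x): 5->2, 1->1, 12->4, 14->5, 8->3, 16->7, 15->6
rank(y): 13->7, 10->5, 12->6, 6->2, 4->1, 8->4, 7->3
Step 2: d_i = R_x(i) - R_y(i); compute d_i^2.
  (2-7)^2=25, (1-5)^2=16, (4-6)^2=4, (5-2)^2=9, (3-1)^2=4, (7-4)^2=9, (6-3)^2=9
sum(d^2) = 76.
Step 3: rho = 1 - 6*76 / (7*(7^2 - 1)) = 1 - 456/336 = -0.357143.
Step 4: Under H0, t = rho * sqrt((n-2)/(1-rho^2)) = -0.8550 ~ t(5).
Step 5: Two-sided p-value from the t-distribution with 5 df = 0.431611.
Step 6: alpha = 0.1. fail to reject H0.

rho = -0.3571, p = 0.431611, fail to reject H0 at alpha = 0.1.


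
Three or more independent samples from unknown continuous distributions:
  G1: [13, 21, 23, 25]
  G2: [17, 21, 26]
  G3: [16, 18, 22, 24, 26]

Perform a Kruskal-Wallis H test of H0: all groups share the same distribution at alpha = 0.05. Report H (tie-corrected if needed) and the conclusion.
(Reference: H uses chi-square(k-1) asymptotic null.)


Step 1: Combine all N = 12 observations and assign midranks.
sorted (value, group, rank): (13,G1,1), (16,G3,2), (17,G2,3), (18,G3,4), (21,G1,5.5), (21,G2,5.5), (22,G3,7), (23,G1,8), (24,G3,9), (25,G1,10), (26,G2,11.5), (26,G3,11.5)
Step 2: Sum ranks within each group.
R_1 = 24.5 (n_1 = 4)
R_2 = 20 (n_2 = 3)
R_3 = 33.5 (n_3 = 5)
Step 3: H = 12/(N(N+1)) * sum(R_i^2/n_i) - 3(N+1)
     = 12/(12*13) * (24.5^2/4 + 20^2/3 + 33.5^2/5) - 3*13
     = 0.076923 * 507.846 - 39
     = 0.065064.
Step 4: Ties present; correction factor C = 1 - 12/(12^3 - 12) = 0.993007. Corrected H = 0.065064 / 0.993007 = 0.065522.
Step 5: Under H0, H ~ chi^2(2); p-value = 0.967770.
Step 6: alpha = 0.05. fail to reject H0.

H = 0.0655, df = 2, p = 0.967770, fail to reject H0.


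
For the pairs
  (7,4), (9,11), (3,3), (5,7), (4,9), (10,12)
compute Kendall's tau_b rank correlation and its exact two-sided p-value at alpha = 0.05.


Step 1: Enumerate the 15 unordered pairs (i,j) with i<j and classify each by sign(x_j-x_i) * sign(y_j-y_i).
  (1,2):dx=+2,dy=+7->C; (1,3):dx=-4,dy=-1->C; (1,4):dx=-2,dy=+3->D; (1,5):dx=-3,dy=+5->D
  (1,6):dx=+3,dy=+8->C; (2,3):dx=-6,dy=-8->C; (2,4):dx=-4,dy=-4->C; (2,5):dx=-5,dy=-2->C
  (2,6):dx=+1,dy=+1->C; (3,4):dx=+2,dy=+4->C; (3,5):dx=+1,dy=+6->C; (3,6):dx=+7,dy=+9->C
  (4,5):dx=-1,dy=+2->D; (4,6):dx=+5,dy=+5->C; (5,6):dx=+6,dy=+3->C
Step 2: C = 12, D = 3, total pairs = 15.
Step 3: tau = (C - D)/(n(n-1)/2) = (12 - 3)/15 = 0.600000.
Step 4: Exact two-sided p-value (enumerate n! = 720 permutations of y under H0): p = 0.136111.
Step 5: alpha = 0.05. fail to reject H0.

tau_b = 0.6000 (C=12, D=3), p = 0.136111, fail to reject H0.


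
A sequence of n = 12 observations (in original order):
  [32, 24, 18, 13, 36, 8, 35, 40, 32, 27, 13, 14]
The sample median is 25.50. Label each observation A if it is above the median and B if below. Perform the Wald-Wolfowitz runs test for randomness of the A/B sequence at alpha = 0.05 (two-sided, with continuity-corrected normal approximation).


Step 1: Compute median = 25.50; label A = above, B = below.
Labels in order: ABBBABAAAABB  (n_A = 6, n_B = 6)
Step 2: Count runs R = 6.
Step 3: Under H0 (random ordering), E[R] = 2*n_A*n_B/(n_A+n_B) + 1 = 2*6*6/12 + 1 = 7.0000.
        Var[R] = 2*n_A*n_B*(2*n_A*n_B - n_A - n_B) / ((n_A+n_B)^2 * (n_A+n_B-1)) = 4320/1584 = 2.7273.
        SD[R] = 1.6514.
Step 4: Continuity-corrected z = (R + 0.5 - E[R]) / SD[R] = (6 + 0.5 - 7.0000) / 1.6514 = -0.3028.
Step 5: Two-sided p-value via normal approximation = 2*(1 - Phi(|z|)) = 0.762069.
Step 6: alpha = 0.05. fail to reject H0.

R = 6, z = -0.3028, p = 0.762069, fail to reject H0.


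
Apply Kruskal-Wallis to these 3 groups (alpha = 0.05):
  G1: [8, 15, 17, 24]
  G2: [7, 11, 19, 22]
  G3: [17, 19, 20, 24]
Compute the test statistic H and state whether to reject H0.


Step 1: Combine all N = 12 observations and assign midranks.
sorted (value, group, rank): (7,G2,1), (8,G1,2), (11,G2,3), (15,G1,4), (17,G1,5.5), (17,G3,5.5), (19,G2,7.5), (19,G3,7.5), (20,G3,9), (22,G2,10), (24,G1,11.5), (24,G3,11.5)
Step 2: Sum ranks within each group.
R_1 = 23 (n_1 = 4)
R_2 = 21.5 (n_2 = 4)
R_3 = 33.5 (n_3 = 4)
Step 3: H = 12/(N(N+1)) * sum(R_i^2/n_i) - 3(N+1)
     = 12/(12*13) * (23^2/4 + 21.5^2/4 + 33.5^2/4) - 3*13
     = 0.076923 * 528.375 - 39
     = 1.644231.
Step 4: Ties present; correction factor C = 1 - 18/(12^3 - 12) = 0.989510. Corrected H = 1.644231 / 0.989510 = 1.661661.
Step 5: Under H0, H ~ chi^2(2); p-value = 0.435687.
Step 6: alpha = 0.05. fail to reject H0.

H = 1.6617, df = 2, p = 0.435687, fail to reject H0.


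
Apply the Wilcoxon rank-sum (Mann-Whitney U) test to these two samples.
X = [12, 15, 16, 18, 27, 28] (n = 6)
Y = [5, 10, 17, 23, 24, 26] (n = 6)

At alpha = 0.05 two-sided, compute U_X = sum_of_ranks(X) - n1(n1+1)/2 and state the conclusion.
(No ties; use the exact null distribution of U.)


Step 1: Combine and sort all 12 observations; assign midranks.
sorted (value, group): (5,Y), (10,Y), (12,X), (15,X), (16,X), (17,Y), (18,X), (23,Y), (24,Y), (26,Y), (27,X), (28,X)
ranks: 5->1, 10->2, 12->3, 15->4, 16->5, 17->6, 18->7, 23->8, 24->9, 26->10, 27->11, 28->12
Step 2: Rank sum for X: R1 = 3 + 4 + 5 + 7 + 11 + 12 = 42.
Step 3: U_X = R1 - n1(n1+1)/2 = 42 - 6*7/2 = 42 - 21 = 21.
       U_Y = n1*n2 - U_X = 36 - 21 = 15.
Step 4: No ties, so the exact null distribution of U (based on enumerating the C(12,6) = 924 equally likely rank assignments) gives the two-sided p-value.
Step 5: p-value = 0.699134; compare to alpha = 0.05. fail to reject H0.

U_X = 21, p = 0.699134, fail to reject H0 at alpha = 0.05.


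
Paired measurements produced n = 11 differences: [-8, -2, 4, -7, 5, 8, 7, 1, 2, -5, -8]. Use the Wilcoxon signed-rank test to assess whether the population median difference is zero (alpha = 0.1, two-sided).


Step 1: Drop any zero differences (none here) and take |d_i|.
|d| = [8, 2, 4, 7, 5, 8, 7, 1, 2, 5, 8]
Step 2: Midrank |d_i| (ties get averaged ranks).
ranks: |8|->10, |2|->2.5, |4|->4, |7|->7.5, |5|->5.5, |8|->10, |7|->7.5, |1|->1, |2|->2.5, |5|->5.5, |8|->10
Step 3: Attach original signs; sum ranks with positive sign and with negative sign.
W+ = 4 + 5.5 + 10 + 7.5 + 1 + 2.5 = 30.5
W- = 10 + 2.5 + 7.5 + 5.5 + 10 = 35.5
(Check: W+ + W- = 66 should equal n(n+1)/2 = 66.)
Step 4: Test statistic W = min(W+, W-) = 30.5.
Step 5: Ties in |d|, so use the tie-corrected normal approximation.
        E[W] = n(n+1)/4 = 11*12/4 = 33.
        Tie groups: |d|=2 (t=2), |d|=5 (t=2), |d|=7 (t=2), |d|=8 (t=3); sum(t^3 - t) = 42.
        Var[W] = n(n+1)(2n+1)/24 - sum(t^3-t)/48 = 3036/24 - 42/48 = 125.625.
        z = (W - E[W]) / sqrt(Var[W]) = (30.5 - 33) / 11.2083 = -0.2230.
        Two-sided p = 2*Phi(z) = 0.823497.
Step 6: alpha = 0.1. fail to reject H0.

W+ = 30.5, W- = 35.5, W = min = 30.5, p = 0.823497, fail to reject H0.


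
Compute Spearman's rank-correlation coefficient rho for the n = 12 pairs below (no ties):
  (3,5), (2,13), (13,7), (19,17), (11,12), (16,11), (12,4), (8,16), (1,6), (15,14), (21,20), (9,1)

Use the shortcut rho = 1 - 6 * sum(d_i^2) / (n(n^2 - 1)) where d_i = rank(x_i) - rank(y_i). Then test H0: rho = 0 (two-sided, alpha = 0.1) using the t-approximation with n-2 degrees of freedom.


Step 1: Rank x and y separately (midranks; no ties here).
rank(x): 3->3, 2->2, 13->8, 19->11, 11->6, 16->10, 12->7, 8->4, 1->1, 15->9, 21->12, 9->5
rank(y): 5->3, 13->8, 7->5, 17->11, 12->7, 11->6, 4->2, 16->10, 6->4, 14->9, 20->12, 1->1
Step 2: d_i = R_x(i) - R_y(i); compute d_i^2.
  (3-3)^2=0, (2-8)^2=36, (8-5)^2=9, (11-11)^2=0, (6-7)^2=1, (10-6)^2=16, (7-2)^2=25, (4-10)^2=36, (1-4)^2=9, (9-9)^2=0, (12-12)^2=0, (5-1)^2=16
sum(d^2) = 148.
Step 3: rho = 1 - 6*148 / (12*(12^2 - 1)) = 1 - 888/1716 = 0.482517.
Step 4: Under H0, t = rho * sqrt((n-2)/(1-rho^2)) = 1.7421 ~ t(10).
Step 5: Two-sided p-value from the t-distribution with 10 df = 0.112109.
Step 6: alpha = 0.1. fail to reject H0.

rho = 0.4825, p = 0.112109, fail to reject H0 at alpha = 0.1.


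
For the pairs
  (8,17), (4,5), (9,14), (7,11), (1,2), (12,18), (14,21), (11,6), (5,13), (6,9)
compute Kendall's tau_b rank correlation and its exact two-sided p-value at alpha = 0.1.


Step 1: Enumerate the 45 unordered pairs (i,j) with i<j and classify each by sign(x_j-x_i) * sign(y_j-y_i).
  (1,2):dx=-4,dy=-12->C; (1,3):dx=+1,dy=-3->D; (1,4):dx=-1,dy=-6->C; (1,5):dx=-7,dy=-15->C
  (1,6):dx=+4,dy=+1->C; (1,7):dx=+6,dy=+4->C; (1,8):dx=+3,dy=-11->D; (1,9):dx=-3,dy=-4->C
  (1,10):dx=-2,dy=-8->C; (2,3):dx=+5,dy=+9->C; (2,4):dx=+3,dy=+6->C; (2,5):dx=-3,dy=-3->C
  (2,6):dx=+8,dy=+13->C; (2,7):dx=+10,dy=+16->C; (2,8):dx=+7,dy=+1->C; (2,9):dx=+1,dy=+8->C
  (2,10):dx=+2,dy=+4->C; (3,4):dx=-2,dy=-3->C; (3,5):dx=-8,dy=-12->C; (3,6):dx=+3,dy=+4->C
  (3,7):dx=+5,dy=+7->C; (3,8):dx=+2,dy=-8->D; (3,9):dx=-4,dy=-1->C; (3,10):dx=-3,dy=-5->C
  (4,5):dx=-6,dy=-9->C; (4,6):dx=+5,dy=+7->C; (4,7):dx=+7,dy=+10->C; (4,8):dx=+4,dy=-5->D
  (4,9):dx=-2,dy=+2->D; (4,10):dx=-1,dy=-2->C; (5,6):dx=+11,dy=+16->C; (5,7):dx=+13,dy=+19->C
  (5,8):dx=+10,dy=+4->C; (5,9):dx=+4,dy=+11->C; (5,10):dx=+5,dy=+7->C; (6,7):dx=+2,dy=+3->C
  (6,8):dx=-1,dy=-12->C; (6,9):dx=-7,dy=-5->C; (6,10):dx=-6,dy=-9->C; (7,8):dx=-3,dy=-15->C
  (7,9):dx=-9,dy=-8->C; (7,10):dx=-8,dy=-12->C; (8,9):dx=-6,dy=+7->D; (8,10):dx=-5,dy=+3->D
  (9,10):dx=+1,dy=-4->D
Step 2: C = 37, D = 8, total pairs = 45.
Step 3: tau = (C - D)/(n(n-1)/2) = (37 - 8)/45 = 0.644444.
Step 4: Exact two-sided p-value (enumerate n! = 3628800 permutations of y under H0): p = 0.009148.
Step 5: alpha = 0.1. reject H0.

tau_b = 0.6444 (C=37, D=8), p = 0.009148, reject H0.


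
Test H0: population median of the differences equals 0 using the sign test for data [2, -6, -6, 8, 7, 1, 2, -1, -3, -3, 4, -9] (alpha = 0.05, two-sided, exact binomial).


Step 1: Discard zero differences. Original n = 12; n_eff = number of nonzero differences = 12.
Nonzero differences (with sign): +2, -6, -6, +8, +7, +1, +2, -1, -3, -3, +4, -9
Step 2: Count signs: positive = 6, negative = 6.
Step 3: Under H0: P(positive) = 0.5, so the number of positives S ~ Bin(12, 0.5).
Step 4: Two-sided exact p-value = sum of Bin(12,0.5) probabilities at or below the observed probability = 1.000000.
Step 5: alpha = 0.05. fail to reject H0.

n_eff = 12, pos = 6, neg = 6, p = 1.000000, fail to reject H0.


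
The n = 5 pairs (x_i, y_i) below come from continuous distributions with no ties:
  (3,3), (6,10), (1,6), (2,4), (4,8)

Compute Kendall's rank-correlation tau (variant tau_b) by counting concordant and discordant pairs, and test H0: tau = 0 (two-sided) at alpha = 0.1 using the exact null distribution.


Step 1: Enumerate the 10 unordered pairs (i,j) with i<j and classify each by sign(x_j-x_i) * sign(y_j-y_i).
  (1,2):dx=+3,dy=+7->C; (1,3):dx=-2,dy=+3->D; (1,4):dx=-1,dy=+1->D; (1,5):dx=+1,dy=+5->C
  (2,3):dx=-5,dy=-4->C; (2,4):dx=-4,dy=-6->C; (2,5):dx=-2,dy=-2->C; (3,4):dx=+1,dy=-2->D
  (3,5):dx=+3,dy=+2->C; (4,5):dx=+2,dy=+4->C
Step 2: C = 7, D = 3, total pairs = 10.
Step 3: tau = (C - D)/(n(n-1)/2) = (7 - 3)/10 = 0.400000.
Step 4: Exact two-sided p-value (enumerate n! = 120 permutations of y under H0): p = 0.483333.
Step 5: alpha = 0.1. fail to reject H0.

tau_b = 0.4000 (C=7, D=3), p = 0.483333, fail to reject H0.


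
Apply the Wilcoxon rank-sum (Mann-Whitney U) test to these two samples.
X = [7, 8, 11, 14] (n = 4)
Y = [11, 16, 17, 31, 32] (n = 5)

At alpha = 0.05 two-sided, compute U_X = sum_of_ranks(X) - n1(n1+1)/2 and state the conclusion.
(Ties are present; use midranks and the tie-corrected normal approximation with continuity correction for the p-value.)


Step 1: Combine and sort all 9 observations; assign midranks.
sorted (value, group): (7,X), (8,X), (11,X), (11,Y), (14,X), (16,Y), (17,Y), (31,Y), (32,Y)
ranks: 7->1, 8->2, 11->3.5, 11->3.5, 14->5, 16->6, 17->7, 31->8, 32->9
Step 2: Rank sum for X: R1 = 1 + 2 + 3.5 + 5 = 11.5.
Step 3: U_X = R1 - n1(n1+1)/2 = 11.5 - 4*5/2 = 11.5 - 10 = 1.5.
       U_Y = n1*n2 - U_X = 20 - 1.5 = 18.5.
Step 4: Ties are present, so use the tie-corrected normal approximation (with continuity correction) for the p-value.
Step 5: p-value = 0.049090; compare to alpha = 0.05. reject H0.

U_X = 1.5, p = 0.049090, reject H0 at alpha = 0.05.


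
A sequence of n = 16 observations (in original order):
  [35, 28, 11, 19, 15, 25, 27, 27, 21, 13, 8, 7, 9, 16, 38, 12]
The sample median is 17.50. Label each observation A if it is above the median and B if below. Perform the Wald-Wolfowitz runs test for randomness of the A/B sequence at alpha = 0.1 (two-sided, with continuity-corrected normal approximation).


Step 1: Compute median = 17.50; label A = above, B = below.
Labels in order: AABABAAAABBBBBAB  (n_A = 8, n_B = 8)
Step 2: Count runs R = 8.
Step 3: Under H0 (random ordering), E[R] = 2*n_A*n_B/(n_A+n_B) + 1 = 2*8*8/16 + 1 = 9.0000.
        Var[R] = 2*n_A*n_B*(2*n_A*n_B - n_A - n_B) / ((n_A+n_B)^2 * (n_A+n_B-1)) = 14336/3840 = 3.7333.
        SD[R] = 1.9322.
Step 4: Continuity-corrected z = (R + 0.5 - E[R]) / SD[R] = (8 + 0.5 - 9.0000) / 1.9322 = -0.2588.
Step 5: Two-sided p-value via normal approximation = 2*(1 - Phi(|z|)) = 0.795809.
Step 6: alpha = 0.1. fail to reject H0.

R = 8, z = -0.2588, p = 0.795809, fail to reject H0.


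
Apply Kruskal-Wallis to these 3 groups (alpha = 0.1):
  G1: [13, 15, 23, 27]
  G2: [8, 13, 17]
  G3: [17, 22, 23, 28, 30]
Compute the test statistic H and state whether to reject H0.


Step 1: Combine all N = 12 observations and assign midranks.
sorted (value, group, rank): (8,G2,1), (13,G1,2.5), (13,G2,2.5), (15,G1,4), (17,G2,5.5), (17,G3,5.5), (22,G3,7), (23,G1,8.5), (23,G3,8.5), (27,G1,10), (28,G3,11), (30,G3,12)
Step 2: Sum ranks within each group.
R_1 = 25 (n_1 = 4)
R_2 = 9 (n_2 = 3)
R_3 = 44 (n_3 = 5)
Step 3: H = 12/(N(N+1)) * sum(R_i^2/n_i) - 3(N+1)
     = 12/(12*13) * (25^2/4 + 9^2/3 + 44^2/5) - 3*13
     = 0.076923 * 570.45 - 39
     = 4.880769.
Step 4: Ties present; correction factor C = 1 - 18/(12^3 - 12) = 0.989510. Corrected H = 4.880769 / 0.989510 = 4.932509.
Step 5: Under H0, H ~ chi^2(2); p-value = 0.084902.
Step 6: alpha = 0.1. reject H0.

H = 4.9325, df = 2, p = 0.084902, reject H0.


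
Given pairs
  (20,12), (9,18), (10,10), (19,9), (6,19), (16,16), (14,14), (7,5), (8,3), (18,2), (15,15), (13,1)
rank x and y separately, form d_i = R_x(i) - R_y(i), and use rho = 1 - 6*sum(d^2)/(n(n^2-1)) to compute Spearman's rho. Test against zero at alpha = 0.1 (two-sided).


Step 1: Rank x and y separately (midranks; no ties here).
rank(x): 20->12, 9->4, 10->5, 19->11, 6->1, 16->9, 14->7, 7->2, 8->3, 18->10, 15->8, 13->6
rank(y): 12->7, 18->11, 10->6, 9->5, 19->12, 16->10, 14->8, 5->4, 3->3, 2->2, 15->9, 1->1
Step 2: d_i = R_x(i) - R_y(i); compute d_i^2.
  (12-7)^2=25, (4-11)^2=49, (5-6)^2=1, (11-5)^2=36, (1-12)^2=121, (9-10)^2=1, (7-8)^2=1, (2-4)^2=4, (3-3)^2=0, (10-2)^2=64, (8-9)^2=1, (6-1)^2=25
sum(d^2) = 328.
Step 3: rho = 1 - 6*328 / (12*(12^2 - 1)) = 1 - 1968/1716 = -0.146853.
Step 4: Under H0, t = rho * sqrt((n-2)/(1-rho^2)) = -0.4695 ~ t(10).
Step 5: Two-sided p-value from the t-distribution with 10 df = 0.648796.
Step 6: alpha = 0.1. fail to reject H0.

rho = -0.1469, p = 0.648796, fail to reject H0 at alpha = 0.1.


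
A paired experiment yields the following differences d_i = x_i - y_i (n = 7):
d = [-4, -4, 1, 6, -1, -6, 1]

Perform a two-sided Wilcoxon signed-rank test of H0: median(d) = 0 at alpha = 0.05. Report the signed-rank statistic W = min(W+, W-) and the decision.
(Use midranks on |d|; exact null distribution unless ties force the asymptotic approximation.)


Step 1: Drop any zero differences (none here) and take |d_i|.
|d| = [4, 4, 1, 6, 1, 6, 1]
Step 2: Midrank |d_i| (ties get averaged ranks).
ranks: |4|->4.5, |4|->4.5, |1|->2, |6|->6.5, |1|->2, |6|->6.5, |1|->2
Step 3: Attach original signs; sum ranks with positive sign and with negative sign.
W+ = 2 + 6.5 + 2 = 10.5
W- = 4.5 + 4.5 + 2 + 6.5 = 17.5
(Check: W+ + W- = 28 should equal n(n+1)/2 = 28.)
Step 4: Test statistic W = min(W+, W-) = 10.5.
Step 5: Ties in |d|, so use the tie-corrected normal approximation.
        E[W] = n(n+1)/4 = 7*8/4 = 14.
        Tie groups: |d|=1 (t=3), |d|=4 (t=2), |d|=6 (t=2); sum(t^3 - t) = 36.
        Var[W] = n(n+1)(2n+1)/24 - sum(t^3-t)/48 = 840/24 - 36/48 = 34.25.
        z = (W - E[W]) / sqrt(Var[W]) = (10.5 - 14) / 5.8523 = -0.5981.
        Two-sided p = 2*Phi(z) = 0.549806.
Step 6: alpha = 0.05. fail to reject H0.

W+ = 10.5, W- = 17.5, W = min = 10.5, p = 0.549806, fail to reject H0.


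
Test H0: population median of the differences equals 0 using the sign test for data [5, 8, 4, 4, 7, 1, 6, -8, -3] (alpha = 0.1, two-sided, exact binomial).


Step 1: Discard zero differences. Original n = 9; n_eff = number of nonzero differences = 9.
Nonzero differences (with sign): +5, +8, +4, +4, +7, +1, +6, -8, -3
Step 2: Count signs: positive = 7, negative = 2.
Step 3: Under H0: P(positive) = 0.5, so the number of positives S ~ Bin(9, 0.5).
Step 4: Two-sided exact p-value = sum of Bin(9,0.5) probabilities at or below the observed probability = 0.179688.
Step 5: alpha = 0.1. fail to reject H0.

n_eff = 9, pos = 7, neg = 2, p = 0.179688, fail to reject H0.


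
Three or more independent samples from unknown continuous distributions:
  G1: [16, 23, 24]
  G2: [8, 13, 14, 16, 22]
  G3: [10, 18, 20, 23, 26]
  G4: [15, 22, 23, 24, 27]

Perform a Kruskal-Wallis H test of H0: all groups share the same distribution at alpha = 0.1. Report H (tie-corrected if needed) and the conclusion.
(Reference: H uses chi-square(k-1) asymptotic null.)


Step 1: Combine all N = 18 observations and assign midranks.
sorted (value, group, rank): (8,G2,1), (10,G3,2), (13,G2,3), (14,G2,4), (15,G4,5), (16,G1,6.5), (16,G2,6.5), (18,G3,8), (20,G3,9), (22,G2,10.5), (22,G4,10.5), (23,G1,13), (23,G3,13), (23,G4,13), (24,G1,15.5), (24,G4,15.5), (26,G3,17), (27,G4,18)
Step 2: Sum ranks within each group.
R_1 = 35 (n_1 = 3)
R_2 = 25 (n_2 = 5)
R_3 = 49 (n_3 = 5)
R_4 = 62 (n_4 = 5)
Step 3: H = 12/(N(N+1)) * sum(R_i^2/n_i) - 3(N+1)
     = 12/(18*19) * (35^2/3 + 25^2/5 + 49^2/5 + 62^2/5) - 3*19
     = 0.035088 * 1782.33 - 57
     = 5.538012.
Step 4: Ties present; correction factor C = 1 - 42/(18^3 - 18) = 0.992776. Corrected H = 5.538012 / 0.992776 = 5.578309.
Step 5: Under H0, H ~ chi^2(3); p-value = 0.134029.
Step 6: alpha = 0.1. fail to reject H0.

H = 5.5783, df = 3, p = 0.134029, fail to reject H0.


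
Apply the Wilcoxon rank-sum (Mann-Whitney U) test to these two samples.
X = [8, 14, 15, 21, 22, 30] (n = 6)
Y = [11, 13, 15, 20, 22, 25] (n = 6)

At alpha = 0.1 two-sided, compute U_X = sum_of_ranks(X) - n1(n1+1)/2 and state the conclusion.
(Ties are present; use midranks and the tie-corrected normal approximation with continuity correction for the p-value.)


Step 1: Combine and sort all 12 observations; assign midranks.
sorted (value, group): (8,X), (11,Y), (13,Y), (14,X), (15,X), (15,Y), (20,Y), (21,X), (22,X), (22,Y), (25,Y), (30,X)
ranks: 8->1, 11->2, 13->3, 14->4, 15->5.5, 15->5.5, 20->7, 21->8, 22->9.5, 22->9.5, 25->11, 30->12
Step 2: Rank sum for X: R1 = 1 + 4 + 5.5 + 8 + 9.5 + 12 = 40.
Step 3: U_X = R1 - n1(n1+1)/2 = 40 - 6*7/2 = 40 - 21 = 19.
       U_Y = n1*n2 - U_X = 36 - 19 = 17.
Step 4: Ties are present, so use the tie-corrected normal approximation (with continuity correction) for the p-value.
Step 5: p-value = 0.935962; compare to alpha = 0.1. fail to reject H0.

U_X = 19, p = 0.935962, fail to reject H0 at alpha = 0.1.


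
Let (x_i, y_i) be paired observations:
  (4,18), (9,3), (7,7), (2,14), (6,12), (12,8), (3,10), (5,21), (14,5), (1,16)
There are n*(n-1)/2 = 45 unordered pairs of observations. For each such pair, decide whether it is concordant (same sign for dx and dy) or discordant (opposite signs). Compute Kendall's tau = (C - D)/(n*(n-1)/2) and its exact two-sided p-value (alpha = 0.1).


Step 1: Enumerate the 45 unordered pairs (i,j) with i<j and classify each by sign(x_j-x_i) * sign(y_j-y_i).
  (1,2):dx=+5,dy=-15->D; (1,3):dx=+3,dy=-11->D; (1,4):dx=-2,dy=-4->C; (1,5):dx=+2,dy=-6->D
  (1,6):dx=+8,dy=-10->D; (1,7):dx=-1,dy=-8->C; (1,8):dx=+1,dy=+3->C; (1,9):dx=+10,dy=-13->D
  (1,10):dx=-3,dy=-2->C; (2,3):dx=-2,dy=+4->D; (2,4):dx=-7,dy=+11->D; (2,5):dx=-3,dy=+9->D
  (2,6):dx=+3,dy=+5->C; (2,7):dx=-6,dy=+7->D; (2,8):dx=-4,dy=+18->D; (2,9):dx=+5,dy=+2->C
  (2,10):dx=-8,dy=+13->D; (3,4):dx=-5,dy=+7->D; (3,5):dx=-1,dy=+5->D; (3,6):dx=+5,dy=+1->C
  (3,7):dx=-4,dy=+3->D; (3,8):dx=-2,dy=+14->D; (3,9):dx=+7,dy=-2->D; (3,10):dx=-6,dy=+9->D
  (4,5):dx=+4,dy=-2->D; (4,6):dx=+10,dy=-6->D; (4,7):dx=+1,dy=-4->D; (4,8):dx=+3,dy=+7->C
  (4,9):dx=+12,dy=-9->D; (4,10):dx=-1,dy=+2->D; (5,6):dx=+6,dy=-4->D; (5,7):dx=-3,dy=-2->C
  (5,8):dx=-1,dy=+9->D; (5,9):dx=+8,dy=-7->D; (5,10):dx=-5,dy=+4->D; (6,7):dx=-9,dy=+2->D
  (6,8):dx=-7,dy=+13->D; (6,9):dx=+2,dy=-3->D; (6,10):dx=-11,dy=+8->D; (7,8):dx=+2,dy=+11->C
  (7,9):dx=+11,dy=-5->D; (7,10):dx=-2,dy=+6->D; (8,9):dx=+9,dy=-16->D; (8,10):dx=-4,dy=-5->C
  (9,10):dx=-13,dy=+11->D
Step 2: C = 11, D = 34, total pairs = 45.
Step 3: tau = (C - D)/(n(n-1)/2) = (11 - 34)/45 = -0.511111.
Step 4: Exact two-sided p-value (enumerate n! = 3628800 permutations of y under H0): p = 0.046623.
Step 5: alpha = 0.1. reject H0.

tau_b = -0.5111 (C=11, D=34), p = 0.046623, reject H0.


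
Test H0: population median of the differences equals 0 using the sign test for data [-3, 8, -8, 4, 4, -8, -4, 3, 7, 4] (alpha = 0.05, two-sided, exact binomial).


Step 1: Discard zero differences. Original n = 10; n_eff = number of nonzero differences = 10.
Nonzero differences (with sign): -3, +8, -8, +4, +4, -8, -4, +3, +7, +4
Step 2: Count signs: positive = 6, negative = 4.
Step 3: Under H0: P(positive) = 0.5, so the number of positives S ~ Bin(10, 0.5).
Step 4: Two-sided exact p-value = sum of Bin(10,0.5) probabilities at or below the observed probability = 0.753906.
Step 5: alpha = 0.05. fail to reject H0.

n_eff = 10, pos = 6, neg = 4, p = 0.753906, fail to reject H0.


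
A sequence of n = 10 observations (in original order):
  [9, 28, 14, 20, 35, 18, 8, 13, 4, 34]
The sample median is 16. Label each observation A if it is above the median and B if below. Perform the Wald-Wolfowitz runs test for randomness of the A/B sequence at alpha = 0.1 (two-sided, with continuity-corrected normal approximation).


Step 1: Compute median = 16; label A = above, B = below.
Labels in order: BABAAABBBA  (n_A = 5, n_B = 5)
Step 2: Count runs R = 6.
Step 3: Under H0 (random ordering), E[R] = 2*n_A*n_B/(n_A+n_B) + 1 = 2*5*5/10 + 1 = 6.0000.
        Var[R] = 2*n_A*n_B*(2*n_A*n_B - n_A - n_B) / ((n_A+n_B)^2 * (n_A+n_B-1)) = 2000/900 = 2.2222.
        SD[R] = 1.4907.
Step 4: R = E[R], so z = 0 with no continuity correction.
Step 5: Two-sided p-value via normal approximation = 2*(1 - Phi(|z|)) = 1.000000.
Step 6: alpha = 0.1. fail to reject H0.

R = 6, z = 0.0000, p = 1.000000, fail to reject H0.


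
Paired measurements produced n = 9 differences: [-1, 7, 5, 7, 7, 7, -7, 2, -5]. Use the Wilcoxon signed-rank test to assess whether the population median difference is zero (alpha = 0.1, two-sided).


Step 1: Drop any zero differences (none here) and take |d_i|.
|d| = [1, 7, 5, 7, 7, 7, 7, 2, 5]
Step 2: Midrank |d_i| (ties get averaged ranks).
ranks: |1|->1, |7|->7, |5|->3.5, |7|->7, |7|->7, |7|->7, |7|->7, |2|->2, |5|->3.5
Step 3: Attach original signs; sum ranks with positive sign and with negative sign.
W+ = 7 + 3.5 + 7 + 7 + 7 + 2 = 33.5
W- = 1 + 7 + 3.5 = 11.5
(Check: W+ + W- = 45 should equal n(n+1)/2 = 45.)
Step 4: Test statistic W = min(W+, W-) = 11.5.
Step 5: Ties in |d|, so use the tie-corrected normal approximation.
        E[W] = n(n+1)/4 = 9*10/4 = 22.5.
        Tie groups: |d|=5 (t=2), |d|=7 (t=5); sum(t^3 - t) = 126.
        Var[W] = n(n+1)(2n+1)/24 - sum(t^3-t)/48 = 1710/24 - 126/48 = 68.625.
        z = (W - E[W]) / sqrt(Var[W]) = (11.5 - 22.5) / 8.2840 = -1.3279.
        Two-sided p = 2*Phi(z) = 0.184225.
Step 6: alpha = 0.1. fail to reject H0.

W+ = 33.5, W- = 11.5, W = min = 11.5, p = 0.184225, fail to reject H0.


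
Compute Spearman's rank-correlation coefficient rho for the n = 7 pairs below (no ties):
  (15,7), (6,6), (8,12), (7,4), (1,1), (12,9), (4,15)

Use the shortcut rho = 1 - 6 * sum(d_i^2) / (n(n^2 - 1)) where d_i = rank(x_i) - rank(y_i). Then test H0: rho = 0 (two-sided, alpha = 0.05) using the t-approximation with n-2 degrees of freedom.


Step 1: Rank x and y separately (midranks; no ties here).
rank(x): 15->7, 6->3, 8->5, 7->4, 1->1, 12->6, 4->2
rank(y): 7->4, 6->3, 12->6, 4->2, 1->1, 9->5, 15->7
Step 2: d_i = R_x(i) - R_y(i); compute d_i^2.
  (7-4)^2=9, (3-3)^2=0, (5-6)^2=1, (4-2)^2=4, (1-1)^2=0, (6-5)^2=1, (2-7)^2=25
sum(d^2) = 40.
Step 3: rho = 1 - 6*40 / (7*(7^2 - 1)) = 1 - 240/336 = 0.285714.
Step 4: Under H0, t = rho * sqrt((n-2)/(1-rho^2)) = 0.6667 ~ t(5).
Step 5: Two-sided p-value from the t-distribution with 5 df = 0.534509.
Step 6: alpha = 0.05. fail to reject H0.

rho = 0.2857, p = 0.534509, fail to reject H0 at alpha = 0.05.


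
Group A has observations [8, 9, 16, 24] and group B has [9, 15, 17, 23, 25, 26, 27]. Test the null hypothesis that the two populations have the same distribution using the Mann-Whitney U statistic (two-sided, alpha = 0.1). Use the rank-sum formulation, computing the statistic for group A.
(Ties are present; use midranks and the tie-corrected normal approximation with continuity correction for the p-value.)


Step 1: Combine and sort all 11 observations; assign midranks.
sorted (value, group): (8,X), (9,X), (9,Y), (15,Y), (16,X), (17,Y), (23,Y), (24,X), (25,Y), (26,Y), (27,Y)
ranks: 8->1, 9->2.5, 9->2.5, 15->4, 16->5, 17->6, 23->7, 24->8, 25->9, 26->10, 27->11
Step 2: Rank sum for X: R1 = 1 + 2.5 + 5 + 8 = 16.5.
Step 3: U_X = R1 - n1(n1+1)/2 = 16.5 - 4*5/2 = 16.5 - 10 = 6.5.
       U_Y = n1*n2 - U_X = 28 - 6.5 = 21.5.
Step 4: Ties are present, so use the tie-corrected normal approximation (with continuity correction) for the p-value.
Step 5: p-value = 0.184875; compare to alpha = 0.1. fail to reject H0.

U_X = 6.5, p = 0.184875, fail to reject H0 at alpha = 0.1.


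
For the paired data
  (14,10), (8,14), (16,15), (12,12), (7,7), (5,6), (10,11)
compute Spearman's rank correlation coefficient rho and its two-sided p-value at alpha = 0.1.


Step 1: Rank x and y separately (midranks; no ties here).
rank(x): 14->6, 8->3, 16->7, 12->5, 7->2, 5->1, 10->4
rank(y): 10->3, 14->6, 15->7, 12->5, 7->2, 6->1, 11->4
Step 2: d_i = R_x(i) - R_y(i); compute d_i^2.
  (6-3)^2=9, (3-6)^2=9, (7-7)^2=0, (5-5)^2=0, (2-2)^2=0, (1-1)^2=0, (4-4)^2=0
sum(d^2) = 18.
Step 3: rho = 1 - 6*18 / (7*(7^2 - 1)) = 1 - 108/336 = 0.678571.
Step 4: Under H0, t = rho * sqrt((n-2)/(1-rho^2)) = 2.0657 ~ t(5).
Step 5: Two-sided p-value from the t-distribution with 5 df = 0.093750.
Step 6: alpha = 0.1. reject H0.

rho = 0.6786, p = 0.093750, reject H0 at alpha = 0.1.


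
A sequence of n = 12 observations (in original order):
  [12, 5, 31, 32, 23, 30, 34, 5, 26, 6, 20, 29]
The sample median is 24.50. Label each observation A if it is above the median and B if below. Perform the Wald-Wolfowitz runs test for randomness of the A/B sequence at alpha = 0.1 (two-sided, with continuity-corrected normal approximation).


Step 1: Compute median = 24.50; label A = above, B = below.
Labels in order: BBAABAABABBA  (n_A = 6, n_B = 6)
Step 2: Count runs R = 8.
Step 3: Under H0 (random ordering), E[R] = 2*n_A*n_B/(n_A+n_B) + 1 = 2*6*6/12 + 1 = 7.0000.
        Var[R] = 2*n_A*n_B*(2*n_A*n_B - n_A - n_B) / ((n_A+n_B)^2 * (n_A+n_B-1)) = 4320/1584 = 2.7273.
        SD[R] = 1.6514.
Step 4: Continuity-corrected z = (R - 0.5 - E[R]) / SD[R] = (8 - 0.5 - 7.0000) / 1.6514 = 0.3028.
Step 5: Two-sided p-value via normal approximation = 2*(1 - Phi(|z|)) = 0.762069.
Step 6: alpha = 0.1. fail to reject H0.

R = 8, z = 0.3028, p = 0.762069, fail to reject H0.


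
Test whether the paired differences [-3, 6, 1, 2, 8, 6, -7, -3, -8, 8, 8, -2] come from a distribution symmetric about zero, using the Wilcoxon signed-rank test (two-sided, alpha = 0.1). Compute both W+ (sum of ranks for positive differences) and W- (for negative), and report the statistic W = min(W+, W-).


Step 1: Drop any zero differences (none here) and take |d_i|.
|d| = [3, 6, 1, 2, 8, 6, 7, 3, 8, 8, 8, 2]
Step 2: Midrank |d_i| (ties get averaged ranks).
ranks: |3|->4.5, |6|->6.5, |1|->1, |2|->2.5, |8|->10.5, |6|->6.5, |7|->8, |3|->4.5, |8|->10.5, |8|->10.5, |8|->10.5, |2|->2.5
Step 3: Attach original signs; sum ranks with positive sign and with negative sign.
W+ = 6.5 + 1 + 2.5 + 10.5 + 6.5 + 10.5 + 10.5 = 48
W- = 4.5 + 8 + 4.5 + 10.5 + 2.5 = 30
(Check: W+ + W- = 78 should equal n(n+1)/2 = 78.)
Step 4: Test statistic W = min(W+, W-) = 30.
Step 5: Ties in |d|, so use the tie-corrected normal approximation.
        E[W] = n(n+1)/4 = 12*13/4 = 39.
        Tie groups: |d|=2 (t=2), |d|=3 (t=2), |d|=6 (t=2), |d|=8 (t=4); sum(t^3 - t) = 78.
        Var[W] = n(n+1)(2n+1)/24 - sum(t^3-t)/48 = 3900/24 - 78/48 = 160.875.
        z = (W - E[W]) / sqrt(Var[W]) = (30 - 39) / 12.6837 = -0.7096.
        Two-sided p = 2*Phi(z) = 0.477968.
Step 6: alpha = 0.1. fail to reject H0.

W+ = 48, W- = 30, W = min = 30, p = 0.477968, fail to reject H0.


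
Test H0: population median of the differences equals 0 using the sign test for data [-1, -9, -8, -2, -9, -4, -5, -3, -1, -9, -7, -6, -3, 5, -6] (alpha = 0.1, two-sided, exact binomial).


Step 1: Discard zero differences. Original n = 15; n_eff = number of nonzero differences = 15.
Nonzero differences (with sign): -1, -9, -8, -2, -9, -4, -5, -3, -1, -9, -7, -6, -3, +5, -6
Step 2: Count signs: positive = 1, negative = 14.
Step 3: Under H0: P(positive) = 0.5, so the number of positives S ~ Bin(15, 0.5).
Step 4: Two-sided exact p-value = sum of Bin(15,0.5) probabilities at or below the observed probability = 0.000977.
Step 5: alpha = 0.1. reject H0.

n_eff = 15, pos = 1, neg = 14, p = 0.000977, reject H0.


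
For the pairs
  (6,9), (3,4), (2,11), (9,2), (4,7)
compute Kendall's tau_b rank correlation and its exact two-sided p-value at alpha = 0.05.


Step 1: Enumerate the 10 unordered pairs (i,j) with i<j and classify each by sign(x_j-x_i) * sign(y_j-y_i).
  (1,2):dx=-3,dy=-5->C; (1,3):dx=-4,dy=+2->D; (1,4):dx=+3,dy=-7->D; (1,5):dx=-2,dy=-2->C
  (2,3):dx=-1,dy=+7->D; (2,4):dx=+6,dy=-2->D; (2,5):dx=+1,dy=+3->C; (3,4):dx=+7,dy=-9->D
  (3,5):dx=+2,dy=-4->D; (4,5):dx=-5,dy=+5->D
Step 2: C = 3, D = 7, total pairs = 10.
Step 3: tau = (C - D)/(n(n-1)/2) = (3 - 7)/10 = -0.400000.
Step 4: Exact two-sided p-value (enumerate n! = 120 permutations of y under H0): p = 0.483333.
Step 5: alpha = 0.05. fail to reject H0.

tau_b = -0.4000 (C=3, D=7), p = 0.483333, fail to reject H0.


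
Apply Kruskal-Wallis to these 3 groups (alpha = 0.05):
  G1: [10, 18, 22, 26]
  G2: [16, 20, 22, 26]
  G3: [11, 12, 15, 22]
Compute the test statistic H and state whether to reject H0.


Step 1: Combine all N = 12 observations and assign midranks.
sorted (value, group, rank): (10,G1,1), (11,G3,2), (12,G3,3), (15,G3,4), (16,G2,5), (18,G1,6), (20,G2,7), (22,G1,9), (22,G2,9), (22,G3,9), (26,G1,11.5), (26,G2,11.5)
Step 2: Sum ranks within each group.
R_1 = 27.5 (n_1 = 4)
R_2 = 32.5 (n_2 = 4)
R_3 = 18 (n_3 = 4)
Step 3: H = 12/(N(N+1)) * sum(R_i^2/n_i) - 3(N+1)
     = 12/(12*13) * (27.5^2/4 + 32.5^2/4 + 18^2/4) - 3*13
     = 0.076923 * 534.125 - 39
     = 2.086538.
Step 4: Ties present; correction factor C = 1 - 30/(12^3 - 12) = 0.982517. Corrected H = 2.086538 / 0.982517 = 2.123665.
Step 5: Under H0, H ~ chi^2(2); p-value = 0.345821.
Step 6: alpha = 0.05. fail to reject H0.

H = 2.1237, df = 2, p = 0.345821, fail to reject H0.


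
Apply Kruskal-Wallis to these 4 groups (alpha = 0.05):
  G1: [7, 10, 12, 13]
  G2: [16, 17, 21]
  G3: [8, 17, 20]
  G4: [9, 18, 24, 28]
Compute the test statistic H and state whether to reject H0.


Step 1: Combine all N = 14 observations and assign midranks.
sorted (value, group, rank): (7,G1,1), (8,G3,2), (9,G4,3), (10,G1,4), (12,G1,5), (13,G1,6), (16,G2,7), (17,G2,8.5), (17,G3,8.5), (18,G4,10), (20,G3,11), (21,G2,12), (24,G4,13), (28,G4,14)
Step 2: Sum ranks within each group.
R_1 = 16 (n_1 = 4)
R_2 = 27.5 (n_2 = 3)
R_3 = 21.5 (n_3 = 3)
R_4 = 40 (n_4 = 4)
Step 3: H = 12/(N(N+1)) * sum(R_i^2/n_i) - 3(N+1)
     = 12/(14*15) * (16^2/4 + 27.5^2/3 + 21.5^2/3 + 40^2/4) - 3*15
     = 0.057143 * 870.167 - 45
     = 4.723810.
Step 4: Ties present; correction factor C = 1 - 6/(14^3 - 14) = 0.997802. Corrected H = 4.723810 / 0.997802 = 4.734214.
Step 5: Under H0, H ~ chi^2(3); p-value = 0.192326.
Step 6: alpha = 0.05. fail to reject H0.

H = 4.7342, df = 3, p = 0.192326, fail to reject H0.


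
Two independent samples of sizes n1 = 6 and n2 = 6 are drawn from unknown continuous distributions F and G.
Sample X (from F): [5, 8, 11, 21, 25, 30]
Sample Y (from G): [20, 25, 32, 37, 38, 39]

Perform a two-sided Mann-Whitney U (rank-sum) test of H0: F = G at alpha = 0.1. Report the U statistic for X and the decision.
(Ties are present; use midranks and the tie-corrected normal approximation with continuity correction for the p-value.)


Step 1: Combine and sort all 12 observations; assign midranks.
sorted (value, group): (5,X), (8,X), (11,X), (20,Y), (21,X), (25,X), (25,Y), (30,X), (32,Y), (37,Y), (38,Y), (39,Y)
ranks: 5->1, 8->2, 11->3, 20->4, 21->5, 25->6.5, 25->6.5, 30->8, 32->9, 37->10, 38->11, 39->12
Step 2: Rank sum for X: R1 = 1 + 2 + 3 + 5 + 6.5 + 8 = 25.5.
Step 3: U_X = R1 - n1(n1+1)/2 = 25.5 - 6*7/2 = 25.5 - 21 = 4.5.
       U_Y = n1*n2 - U_X = 36 - 4.5 = 31.5.
Step 4: Ties are present, so use the tie-corrected normal approximation (with continuity correction) for the p-value.
Step 5: p-value = 0.037041; compare to alpha = 0.1. reject H0.

U_X = 4.5, p = 0.037041, reject H0 at alpha = 0.1.


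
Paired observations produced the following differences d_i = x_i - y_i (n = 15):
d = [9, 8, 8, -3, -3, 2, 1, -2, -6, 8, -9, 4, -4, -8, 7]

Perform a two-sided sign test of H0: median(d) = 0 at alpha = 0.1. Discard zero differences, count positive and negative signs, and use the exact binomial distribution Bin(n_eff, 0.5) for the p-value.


Step 1: Discard zero differences. Original n = 15; n_eff = number of nonzero differences = 15.
Nonzero differences (with sign): +9, +8, +8, -3, -3, +2, +1, -2, -6, +8, -9, +4, -4, -8, +7
Step 2: Count signs: positive = 8, negative = 7.
Step 3: Under H0: P(positive) = 0.5, so the number of positives S ~ Bin(15, 0.5).
Step 4: Two-sided exact p-value = sum of Bin(15,0.5) probabilities at or below the observed probability = 1.000000.
Step 5: alpha = 0.1. fail to reject H0.

n_eff = 15, pos = 8, neg = 7, p = 1.000000, fail to reject H0.


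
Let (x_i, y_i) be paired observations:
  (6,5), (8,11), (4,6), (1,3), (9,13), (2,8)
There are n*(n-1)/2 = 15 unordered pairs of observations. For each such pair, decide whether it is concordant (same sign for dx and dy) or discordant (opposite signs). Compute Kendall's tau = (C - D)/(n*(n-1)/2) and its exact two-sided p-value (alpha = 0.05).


Step 1: Enumerate the 15 unordered pairs (i,j) with i<j and classify each by sign(x_j-x_i) * sign(y_j-y_i).
  (1,2):dx=+2,dy=+6->C; (1,3):dx=-2,dy=+1->D; (1,4):dx=-5,dy=-2->C; (1,5):dx=+3,dy=+8->C
  (1,6):dx=-4,dy=+3->D; (2,3):dx=-4,dy=-5->C; (2,4):dx=-7,dy=-8->C; (2,5):dx=+1,dy=+2->C
  (2,6):dx=-6,dy=-3->C; (3,4):dx=-3,dy=-3->C; (3,5):dx=+5,dy=+7->C; (3,6):dx=-2,dy=+2->D
  (4,5):dx=+8,dy=+10->C; (4,6):dx=+1,dy=+5->C; (5,6):dx=-7,dy=-5->C
Step 2: C = 12, D = 3, total pairs = 15.
Step 3: tau = (C - D)/(n(n-1)/2) = (12 - 3)/15 = 0.600000.
Step 4: Exact two-sided p-value (enumerate n! = 720 permutations of y under H0): p = 0.136111.
Step 5: alpha = 0.05. fail to reject H0.

tau_b = 0.6000 (C=12, D=3), p = 0.136111, fail to reject H0.
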